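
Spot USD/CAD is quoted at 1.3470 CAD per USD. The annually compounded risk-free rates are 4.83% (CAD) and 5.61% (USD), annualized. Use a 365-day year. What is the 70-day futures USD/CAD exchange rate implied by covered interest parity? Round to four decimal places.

1.3451

By covered interest parity, F = S · (1+r_CAD)^T / (1+r_USD)^T
= 1.3470 × 1.009087 / 1.010523 = 1.3470 × 0.998579
F = 1.3451 CAD per USD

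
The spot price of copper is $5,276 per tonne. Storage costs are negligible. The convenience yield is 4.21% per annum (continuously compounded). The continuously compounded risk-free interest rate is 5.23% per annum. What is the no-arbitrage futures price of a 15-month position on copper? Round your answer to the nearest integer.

Net carry = r + u − y = 0.0523 + 0.0000 − 0.0421 = 0.0102
F = S·e^((r+u−y)T) = 5276 · e^(0.0102 × 15/12) = 5276 · e^0.012750
= 5276 × 1.012832 = $5,344 per tonne

$5,344 per tonne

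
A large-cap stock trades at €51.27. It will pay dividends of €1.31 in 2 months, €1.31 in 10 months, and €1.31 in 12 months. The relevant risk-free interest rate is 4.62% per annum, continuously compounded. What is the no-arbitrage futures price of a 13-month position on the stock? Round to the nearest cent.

€49.89

PV(dividends) I = 1.31·e^(−0.0462·2/12) + 1.31·e^(−0.0462·10/12) + 1.31·e^(−0.0462·12/12)
I = 1.3000 + 1.2605 + 1.2509 = 3.8114
F = (S − I)·e^(rT) = (51.27 − 3.8114) · e^(0.0462·13/12)
= 47.4586 · e^0.050050 = 47.4586 × 1.051324 = €49.89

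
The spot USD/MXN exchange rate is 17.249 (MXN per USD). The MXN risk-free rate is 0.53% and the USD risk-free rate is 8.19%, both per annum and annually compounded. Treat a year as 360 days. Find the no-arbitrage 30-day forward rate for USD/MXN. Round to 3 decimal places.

By covered interest parity, F = S · (1+r_MXN)^T / (1+r_USD)^T
= 17.249 × 1.000441 / 1.006581 = 17.249 × 0.993900
F = 17.144 MXN per USD

17.144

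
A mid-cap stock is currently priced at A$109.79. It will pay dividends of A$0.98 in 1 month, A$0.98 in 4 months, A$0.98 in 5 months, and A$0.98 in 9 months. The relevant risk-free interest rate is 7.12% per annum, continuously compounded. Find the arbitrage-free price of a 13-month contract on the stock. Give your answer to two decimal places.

A$114.48

PV(dividends) I = 0.98·e^(−0.0712·1/12) + 0.98·e^(−0.0712·4/12) + 0.98·e^(−0.0712·5/12) + 0.98·e^(−0.0712·9/12)
I = 0.9742 + 0.9570 + 0.9514 + 0.9290 = 3.8116
F = (S − I)·e^(rT) = (109.79 − 3.8116) · e^(0.0712·13/12)
= 105.9784 · e^0.077133 = 105.9784 × 1.080186 = A$114.48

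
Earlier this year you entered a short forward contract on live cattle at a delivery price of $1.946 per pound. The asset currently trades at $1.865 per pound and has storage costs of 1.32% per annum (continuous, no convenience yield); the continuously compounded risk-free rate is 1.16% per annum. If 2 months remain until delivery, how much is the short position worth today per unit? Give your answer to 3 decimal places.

$0.073 per pound

Current fair forward for the remaining 2 months: F = S·e^((r + u)·T), (r + u) = 0.0116 + 0.0132 = 0.0248
F = 1.865 · e^(0.0248 × 2/12) = 1.865 × 1.004142 = 1.8727
Value of long forward = (F − K)·e^(−rT) = (1.8727 − 1.946) · e^(−0.0116·2/12)
= -0.0733 × 0.998069 = -0.073
Short position value = −(long value) = $0.073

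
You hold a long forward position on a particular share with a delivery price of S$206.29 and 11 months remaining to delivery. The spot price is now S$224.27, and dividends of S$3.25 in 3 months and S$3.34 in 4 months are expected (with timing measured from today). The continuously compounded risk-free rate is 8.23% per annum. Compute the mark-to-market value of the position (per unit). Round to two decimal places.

S$26.54

PV(remaining dividends) I = 3.25·e^(−0.0823·3/12) + 3.34·e^(−0.0823·4/12) = 6.4334
Current forward F = (S − I)·e^(rT) = (224.27 − 6.4334)·e^(0.0823·11/12) = 217.8366 × 1.078360 = 234.9063
Value (long) = (F − K)·e^(−rT) = (234.9063 − 206.29) × 0.927334 = 26.5369
Value = S$26.54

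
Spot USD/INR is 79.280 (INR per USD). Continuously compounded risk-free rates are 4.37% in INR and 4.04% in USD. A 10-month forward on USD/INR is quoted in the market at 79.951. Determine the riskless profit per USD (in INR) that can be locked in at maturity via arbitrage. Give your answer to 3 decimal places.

Fair forward: F* = S·e^(carry·T), with carry = (r_INR − r_USD) = 0.0437 − 0.0404 = 0.0033
F* = 79.280 · e^(0.0033 × 10/12) = 79.280 · e^0.002750 = 79.280 × 1.002754 = 79.4983
Market 79.951 > fair 79.4983: forward overpriced → cash-and-carry (buy spot, short the forward).
At maturity, profit = |F_mkt − F*| = |79.951 − 79.4983| = 0.453 per USD (in INR)

0.453 per USD (in INR)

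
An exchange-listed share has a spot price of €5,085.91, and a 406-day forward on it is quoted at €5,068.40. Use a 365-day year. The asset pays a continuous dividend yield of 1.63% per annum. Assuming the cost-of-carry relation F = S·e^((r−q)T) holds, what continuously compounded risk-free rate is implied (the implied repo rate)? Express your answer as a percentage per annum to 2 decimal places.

From F = S·e^((r−q)T): (r − q) = ln(F/S)/T
ln(5068.40/5085.91) = ln(0.996557) = -0.003449
(r − q) = -0.003449 / (406/365) = -0.003101
r = ln(F/S)/T + q = -0.003101 + 0.0163 = 0.013199
r = 1.32%

1.32%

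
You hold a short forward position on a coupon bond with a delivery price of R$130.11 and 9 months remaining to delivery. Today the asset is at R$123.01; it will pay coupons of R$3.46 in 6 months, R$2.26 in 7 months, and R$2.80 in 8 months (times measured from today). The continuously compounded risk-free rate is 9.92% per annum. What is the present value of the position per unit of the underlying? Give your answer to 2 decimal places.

PV(remaining coupons) I = 3.46·e^(−0.0992·6/12) + 2.26·e^(−0.0992·7/12) + 2.80·e^(−0.0992·8/12) = 8.0463
Current forward F = (S − I)·e^(rT) = (123.01 − 8.0463)·e^(0.0992·9/12) = 114.9637 × 1.077238 = 123.8433
Value (long) = (F − K)·e^(−rT) = (123.8433 − 130.11) × 0.928300 = -5.8174
Short position value = −(long value) = R$5.82

R$5.82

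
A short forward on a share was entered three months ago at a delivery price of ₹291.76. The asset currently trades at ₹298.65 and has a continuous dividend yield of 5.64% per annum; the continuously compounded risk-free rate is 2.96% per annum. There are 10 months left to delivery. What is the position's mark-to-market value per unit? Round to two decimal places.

-₹0.29

Current fair forward for the remaining 10 months: F = S·e^((r − q)·T), (r − q) = 0.0296 − 0.0564 = -0.0268
F = 298.65 · e^(-0.0268 × 10/12) = 298.65 × 0.977914 = 292.0540
Value of long forward = (F − K)·e^(−rT) = (292.0540 − 291.76) · e^(−0.0296·10/12)
= 0.2940 × 0.975635 = 0.29
Short position value = −(long value) = -₹0.29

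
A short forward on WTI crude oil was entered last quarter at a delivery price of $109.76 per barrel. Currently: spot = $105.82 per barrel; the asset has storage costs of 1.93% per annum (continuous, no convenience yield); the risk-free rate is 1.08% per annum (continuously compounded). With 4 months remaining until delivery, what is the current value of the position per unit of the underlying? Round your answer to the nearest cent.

Current fair forward for the remaining 4 months: F = S·e^((r + u)·T), (r + u) = 0.0108 + 0.0193 = 0.0301
F = 105.82 · e^(0.0301 × 4/12) = 105.82 × 1.010084 = 106.8871
Value of long forward = (F − K)·e^(−rT) = (106.8871 − 109.76) · e^(−0.0108·4/12)
= -2.8729 × 0.996406 = -2.86
Short position value = −(long value) = $2.86

$2.86 per barrel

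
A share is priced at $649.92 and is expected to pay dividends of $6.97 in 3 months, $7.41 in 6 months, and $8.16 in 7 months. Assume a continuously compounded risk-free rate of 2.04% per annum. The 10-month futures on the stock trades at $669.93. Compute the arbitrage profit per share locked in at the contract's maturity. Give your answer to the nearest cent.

$31.58 per share

PV(dividends) I = 6.97·e^(−0.0204·3/12) + 7.41·e^(−0.0204·6/12) + 8.16·e^(−0.0204·7/12) = 22.3328
Fair futures F* = (S − I)·e^(rT) = (649.92 − 22.3328)·e^0.017000 = 627.5872 × 1.017145 = 638.3472
Market $669.93 > fair 638.3472: forward overpriced → cash-and-carry (borrow at r, buy the stock and collect the dividends, short the forward).
Profit at T = |F_mkt − F*| = |669.93 − 638.3472| = $31.58 per share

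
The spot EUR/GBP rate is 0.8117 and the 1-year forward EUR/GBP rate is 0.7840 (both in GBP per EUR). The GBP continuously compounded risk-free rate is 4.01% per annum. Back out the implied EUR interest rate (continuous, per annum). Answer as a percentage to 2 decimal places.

7.48%

F = S·e^((r_GBP − r_EUR)T) ⇒ r_EUR = r_GBP − ln(F/S)/T
ln(0.7840/0.8117) = -0.034722; /(1) = -0.034722
r_EUR = 0.0401 + 0.034722 = 0.074822
r_EUR = 7.48%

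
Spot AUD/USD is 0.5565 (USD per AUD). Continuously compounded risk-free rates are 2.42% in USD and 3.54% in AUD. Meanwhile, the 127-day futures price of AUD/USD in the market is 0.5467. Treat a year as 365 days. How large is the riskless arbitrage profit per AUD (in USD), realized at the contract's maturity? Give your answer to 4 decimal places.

Fair futures: F* = S·e^(carry·T), with carry = (r_USD − r_AUD) = 0.0242 − 0.0354 = -0.0112
F* = 0.5565 · e^(-0.0112 × 127/365) = 0.5565 · e^-0.003897 = 0.5565 × 0.996111 = 0.5543
Market 0.5467 < fair 0.5543: forward underpriced → reverse cash-and-carry (short spot, go long the forward).
At maturity, profit = |F_mkt − F*| = |0.5467 − 0.5543| = 0.0076 per AUD (in USD)

0.0076 per AUD (in USD)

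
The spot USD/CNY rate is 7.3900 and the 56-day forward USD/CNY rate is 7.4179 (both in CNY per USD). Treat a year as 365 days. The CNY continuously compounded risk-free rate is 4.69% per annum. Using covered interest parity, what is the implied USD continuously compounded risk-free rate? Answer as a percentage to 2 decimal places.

F = S·e^((r_CNY − r_USD)T) ⇒ r_USD = r_CNY − ln(F/S)/T
ln(7.4179/7.3900) = 0.003768; /(56/365) = 0.024559
r_USD = 0.0469 − 0.024559 = 0.022341
r_USD = 2.23%

2.23%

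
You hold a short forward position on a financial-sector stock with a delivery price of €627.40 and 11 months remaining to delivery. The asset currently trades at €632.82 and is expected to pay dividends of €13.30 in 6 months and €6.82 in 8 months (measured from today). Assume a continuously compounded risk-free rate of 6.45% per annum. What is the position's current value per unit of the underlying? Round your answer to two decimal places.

-€22.03

PV(remaining dividends) I = 13.30·e^(−0.0645·6/12) + 6.82·e^(−0.0645·8/12) = 19.4109
Current forward F = (S − I)·e^(rT) = (632.82 − 19.4109)·e^(0.0645·11/12) = 613.4091 × 1.060908 = 650.7706
Value (long) = (F − K)·e^(−rT) = (650.7706 − 627.40) × 0.942589 = 22.0289
Short position value = −(long value) = -€22.03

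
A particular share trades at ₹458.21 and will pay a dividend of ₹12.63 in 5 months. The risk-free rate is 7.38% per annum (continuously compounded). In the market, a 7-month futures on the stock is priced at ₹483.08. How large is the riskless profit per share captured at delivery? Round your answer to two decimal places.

₹17.50 per share

PV(dividends) I = 12.63·e^(−0.0738·5/12) = 12.2475
Fair futures F* = (S − I)·e^(rT) = (458.21 − 12.2475)·e^0.043050 = 445.9625 × 1.043990 = 465.5804
Market ₹483.08 > fair 465.5804: forward overpriced → cash-and-carry (borrow at r, buy the stock and collect the dividends, short the forward).
Profit at T = |F_mkt − F*| = |483.08 − 465.5804| = ₹17.50 per share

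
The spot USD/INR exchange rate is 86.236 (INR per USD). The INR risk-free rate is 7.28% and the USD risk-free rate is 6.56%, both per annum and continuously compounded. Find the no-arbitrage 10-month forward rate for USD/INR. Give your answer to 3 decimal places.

86.755

F = S·e^((r_INR − r_USD)T) = 86.236 · e^((0.0728 − 0.0656) × 10/12)
= 86.236 · e^0.006000 = 86.236 × 1.006018
F = 86.755 INR per USD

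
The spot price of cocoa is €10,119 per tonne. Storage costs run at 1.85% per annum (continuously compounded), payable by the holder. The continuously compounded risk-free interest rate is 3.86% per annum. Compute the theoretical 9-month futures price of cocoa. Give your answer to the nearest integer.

Net carry = r + u − y = 0.0386 + 0.0185 − 0.0000 = 0.0571
F = S·e^((r+u−y)T) = 10119 · e^(0.0571 × 9/12) = 10119 · e^0.042825
= 10119 × 1.043755 = €10,562 per tonne

€10,562 per tonne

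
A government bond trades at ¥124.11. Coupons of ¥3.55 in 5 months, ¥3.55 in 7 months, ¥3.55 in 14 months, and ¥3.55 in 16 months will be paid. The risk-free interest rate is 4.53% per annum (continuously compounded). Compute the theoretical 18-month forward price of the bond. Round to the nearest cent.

¥118.23

PV(coupons) I = 3.55·e^(−0.0453·5/12) + 3.55·e^(−0.0453·7/12) + 3.55·e^(−0.0453·14/12) + 3.55·e^(−0.0453·16/12)
I = 3.4836 + 3.4574 + 3.3673 + 3.3419 = 13.6502
F = (S − I)·e^(rT) = (124.11 − 13.6502) · e^(0.0453·18/12)
= 110.4598 · e^0.067950 = 110.4598 × 1.070312 = ¥118.23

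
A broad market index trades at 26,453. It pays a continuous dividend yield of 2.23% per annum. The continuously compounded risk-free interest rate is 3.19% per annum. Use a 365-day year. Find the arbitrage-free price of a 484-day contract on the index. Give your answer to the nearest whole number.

F = S·e^((r − q)T) = 26453 · e^((0.0319 − 0.0223) × 484/365)
= 26453 · e^0.012730 = 26453 × 1.012811
F = 26,792

26,792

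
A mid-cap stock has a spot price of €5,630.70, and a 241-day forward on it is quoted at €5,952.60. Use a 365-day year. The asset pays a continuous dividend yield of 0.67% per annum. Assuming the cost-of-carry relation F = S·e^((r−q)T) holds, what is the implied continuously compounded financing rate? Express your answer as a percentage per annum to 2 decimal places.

9.09%

From F = S·e^((r−q)T): (r − q) = ln(F/S)/T
ln(5952.60/5630.70) = ln(1.057169) = 0.055595
(r − q) = 0.055595 / (241/365) = 0.084200
r = ln(F/S)/T + q = 0.084200 + 0.0067 = 0.090900
r = 9.09%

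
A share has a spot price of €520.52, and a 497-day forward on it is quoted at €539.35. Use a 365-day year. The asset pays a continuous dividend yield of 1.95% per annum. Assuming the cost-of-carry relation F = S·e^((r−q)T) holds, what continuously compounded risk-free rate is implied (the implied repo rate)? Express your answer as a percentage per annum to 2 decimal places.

From F = S·e^((r−q)T): (r − q) = ln(F/S)/T
ln(539.35/520.52) = ln(1.036175) = 0.035536
(r − q) = 0.035536 / (497/365) = 0.026098
r = ln(F/S)/T + q = 0.026098 + 0.0195 = 0.045598
r = 4.56%

4.56%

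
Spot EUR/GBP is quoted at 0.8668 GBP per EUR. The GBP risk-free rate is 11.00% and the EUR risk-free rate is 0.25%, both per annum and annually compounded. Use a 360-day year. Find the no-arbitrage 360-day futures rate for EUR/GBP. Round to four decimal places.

By covered interest parity, F = S · (1+r_GBP)^T / (1+r_EUR)^T
= 0.8668 × 1.110000 / 1.002500 = 0.8668 × 1.107232
F = 0.9597 GBP per EUR

0.9597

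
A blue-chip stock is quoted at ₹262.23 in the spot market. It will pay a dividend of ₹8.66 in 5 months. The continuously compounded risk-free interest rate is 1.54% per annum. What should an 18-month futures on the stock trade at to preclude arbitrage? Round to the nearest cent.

₹259.55

PV(dividends) I = 8.66·e^(−0.0154·5/12)
I = 8.6046
F = (S − I)·e^(rT) = (262.23 − 8.6046) · e^(0.0154·18/12)
= 253.6254 · e^0.023100 = 253.6254 × 1.023369 = ₹259.55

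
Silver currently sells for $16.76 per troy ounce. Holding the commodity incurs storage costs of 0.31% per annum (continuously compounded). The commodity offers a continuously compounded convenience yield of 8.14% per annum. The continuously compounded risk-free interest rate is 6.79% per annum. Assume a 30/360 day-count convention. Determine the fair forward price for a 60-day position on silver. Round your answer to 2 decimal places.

$16.73 per troy ounce

Net carry = r + u − y = 0.0679 + 0.0031 − 0.0814 = -0.0104
F = S·e^((r+u−y)T) = 16.76 · e^(-0.0104 × 60/360) = 16.76 · e^-0.001733
= 16.76 × 0.998269 = $16.73 per troy ounce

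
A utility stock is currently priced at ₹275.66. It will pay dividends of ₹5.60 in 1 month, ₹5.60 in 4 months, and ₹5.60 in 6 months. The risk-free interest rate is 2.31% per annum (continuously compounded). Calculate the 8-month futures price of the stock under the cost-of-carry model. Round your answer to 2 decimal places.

₹263.00

PV(dividends) I = 5.60·e^(−0.0231·1/12) + 5.60·e^(−0.0231·4/12) + 5.60·e^(−0.0231·6/12)
I = 5.5892 + 5.5570 + 5.5357 = 16.6819
F = (S − I)·e^(rT) = (275.66 − 16.6819) · e^(0.0231·8/12)
= 258.9781 · e^0.015400 = 258.9781 × 1.015519 = ₹263.00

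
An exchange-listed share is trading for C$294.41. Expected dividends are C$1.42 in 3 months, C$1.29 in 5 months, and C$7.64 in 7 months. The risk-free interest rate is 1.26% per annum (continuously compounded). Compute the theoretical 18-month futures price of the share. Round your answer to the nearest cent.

PV(dividends) I = 1.42·e^(−0.0126·3/12) + 1.29·e^(−0.0126·5/12) + 7.64·e^(−0.0126·7/12)
I = 1.4155 + 1.2832 + 7.5841 = 10.2828
F = (S − I)·e^(rT) = (294.41 − 10.2828) · e^(0.0126·18/12)
= 284.1272 · e^0.018900 = 284.1272 × 1.019080 = C$289.55

C$289.55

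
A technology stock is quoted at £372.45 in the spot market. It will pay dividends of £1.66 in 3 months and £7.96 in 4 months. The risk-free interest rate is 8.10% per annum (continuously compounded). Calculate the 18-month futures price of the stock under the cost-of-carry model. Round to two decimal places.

£409.98

PV(dividends) I = 1.66·e^(−0.0810·3/12) + 7.96·e^(−0.0810·4/12)
I = 1.6267 + 7.7480 = 9.3747
F = (S − I)·e^(rT) = (372.45 − 9.3747) · e^(0.0810·18/12)
= 363.0753 · e^0.121500 = 363.0753 × 1.129189 = £409.98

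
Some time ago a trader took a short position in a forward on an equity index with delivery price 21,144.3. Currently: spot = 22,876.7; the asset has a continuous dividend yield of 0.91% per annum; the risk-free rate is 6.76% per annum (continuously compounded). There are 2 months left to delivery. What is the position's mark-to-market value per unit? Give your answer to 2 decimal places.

-1934.62

Current fair forward for the remaining 2 months: F = S·e^((r − q)·T), (r − q) = 0.0676 − 0.0091 = 0.0585
F = 22876.7 · e^(0.0585 × 2/12) = 22876.7 × 1.00979769 = 23100.8388
Value of long forward = (F − K)·e^(−rT) = (23100.8388 − 21144.3) · e^(−0.0676·2/12)
= 1956.5388 × 0.98879656 = 1934.62
Short position value = −(long value) = -1934.62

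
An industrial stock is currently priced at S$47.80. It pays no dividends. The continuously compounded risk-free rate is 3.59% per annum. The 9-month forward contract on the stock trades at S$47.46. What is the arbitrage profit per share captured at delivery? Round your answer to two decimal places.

S$1.64 per share

Fair forward: F* = S·e^(carry·T), with carry = r = 0.0359
F* = 47.80 · e^(0.0359 × 9/12) = 47.80 · e^0.026925 = 47.80 × 1.027291 = S$49.1045
Market S$47.46 < fair S$49.1045: forward underpriced → reverse cash-and-carry (short spot, go long the forward).
At maturity, profit = |F_mkt − F*| = |47.46 − 49.1045| = S$1.64 per share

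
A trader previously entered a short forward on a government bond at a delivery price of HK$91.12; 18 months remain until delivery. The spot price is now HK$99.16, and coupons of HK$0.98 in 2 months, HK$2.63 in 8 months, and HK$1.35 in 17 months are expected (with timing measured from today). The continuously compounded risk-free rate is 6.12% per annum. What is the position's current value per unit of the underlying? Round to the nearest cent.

-HK$11.30

PV(remaining coupons) I = 0.98·e^(−0.0612·2/12) + 2.63·e^(−0.0612·8/12) + 1.35·e^(−0.0612·17/12) = 4.7328
Current forward F = (S − I)·e^(rT) = (99.16 − 4.7328)·e^(0.0612·18/12) = 94.4272 × 1.096146 = 103.5060
Value (long) = (F − K)·e^(−rT) = (103.5060 − 91.12) × 0.912288 = 11.2996
Short position value = −(long value) = -HK$11.30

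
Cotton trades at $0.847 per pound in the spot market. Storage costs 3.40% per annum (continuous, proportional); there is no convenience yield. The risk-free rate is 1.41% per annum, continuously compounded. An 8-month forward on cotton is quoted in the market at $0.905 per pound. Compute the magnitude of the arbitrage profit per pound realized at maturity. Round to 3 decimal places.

$0.030 per pound

Fair forward: F* = S·e^(carry·T), with carry = (r + u) = 0.0141 + 0.0340 = 0.0481
F* = 0.847 · e^(0.0481 × 8/12) = 0.847 · e^0.032067 = 0.847 × 1.032587 = $0.8746
Market $0.905 > fair $0.8746: forward overpriced → cash-and-carry (buy spot, short the forward).
At maturity, profit = |F_mkt − F*| = |0.905 − 0.8746| = $0.030 per pound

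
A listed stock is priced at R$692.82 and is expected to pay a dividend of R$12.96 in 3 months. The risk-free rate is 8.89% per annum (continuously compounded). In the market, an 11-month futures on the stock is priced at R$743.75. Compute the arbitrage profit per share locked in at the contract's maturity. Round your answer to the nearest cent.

PV(dividends) I = 12.96·e^(−0.0889·3/12) = 12.6751
Fair futures F* = (S − I)·e^(rT) = (692.82 − 12.6751)·e^0.081492 = 680.1449 × 1.084905 = 737.8926
Market R$743.75 > fair 737.8926: forward overpriced → cash-and-carry (borrow at r, buy the stock and collect the dividends, short the forward).
Profit at T = |F_mkt − F*| = |743.75 − 737.8926| = R$5.86 per share

R$5.86 per share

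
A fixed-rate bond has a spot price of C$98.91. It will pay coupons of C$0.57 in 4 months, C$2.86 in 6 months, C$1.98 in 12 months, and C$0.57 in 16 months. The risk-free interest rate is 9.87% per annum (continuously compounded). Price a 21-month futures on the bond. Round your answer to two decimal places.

C$110.94

PV(coupons) I = 0.57·e^(−0.0987·4/12) + 2.86·e^(−0.0987·6/12) + 1.98·e^(−0.0987·12/12) + 0.57·e^(−0.0987·16/12)
I = 0.5516 + 2.7223 + 1.7939 + 0.4997 = 5.5675
F = (S − I)·e^(rT) = (98.91 − 5.5675) · e^(0.0987·21/12)
= 93.3425 · e^0.172725 = 93.3425 × 1.188539 = C$110.94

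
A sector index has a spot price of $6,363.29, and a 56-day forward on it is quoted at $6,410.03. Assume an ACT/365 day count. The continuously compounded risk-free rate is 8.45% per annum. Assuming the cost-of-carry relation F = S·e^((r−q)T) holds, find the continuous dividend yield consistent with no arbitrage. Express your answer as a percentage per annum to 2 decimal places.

From F = S·e^((r−q)T): (r − q) = ln(F/S)/T
ln(6410.03/6363.29) = ln(1.007345) = 0.007318
(r − q) = 0.007318 / (56/365) = 0.047698
q = r − ln(F/S)/T = 0.0845 − 0.047698 = 0.036802
q = 3.68%

3.68%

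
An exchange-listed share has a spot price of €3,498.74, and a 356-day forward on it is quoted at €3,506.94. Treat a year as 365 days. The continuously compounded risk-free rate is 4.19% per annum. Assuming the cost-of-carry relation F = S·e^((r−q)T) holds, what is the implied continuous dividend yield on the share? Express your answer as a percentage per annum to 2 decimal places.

3.95%

From F = S·e^((r−q)T): (r − q) = ln(F/S)/T
ln(3506.94/3498.74) = ln(1.002344) = 0.002341
(r − q) = 0.002341 / (356/365) = 0.002400
q = r − ln(F/S)/T = 0.0419 − 0.002400 = 0.039500
q = 3.95%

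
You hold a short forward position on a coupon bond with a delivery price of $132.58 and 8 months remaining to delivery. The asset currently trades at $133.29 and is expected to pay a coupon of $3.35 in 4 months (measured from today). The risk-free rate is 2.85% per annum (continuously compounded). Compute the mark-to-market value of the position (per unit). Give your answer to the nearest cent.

PV(remaining coupons) I = 3.35·e^(−0.0285·4/12) = 3.3183
Current forward F = (S − I)·e^(rT) = (133.29 − 3.3183)·e^(0.0285·8/12) = 129.9717 × 1.019182 = 132.4648
Value (long) = (F − K)·e^(−rT) = (132.4648 − 132.58) × 0.981179 = -0.1130
Short position value = −(long value) = $0.11

$0.11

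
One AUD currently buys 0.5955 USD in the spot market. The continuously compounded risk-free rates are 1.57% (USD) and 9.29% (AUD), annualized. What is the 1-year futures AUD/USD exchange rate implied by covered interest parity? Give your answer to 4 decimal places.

F = S·e^((r_USD − r_AUD)T) = 0.5955 · e^((0.0157 − 0.0929) × 1)
= 0.5955 · e^-0.077200 = 0.5955 × 0.925705
F = 0.5513 USD per AUD

0.5513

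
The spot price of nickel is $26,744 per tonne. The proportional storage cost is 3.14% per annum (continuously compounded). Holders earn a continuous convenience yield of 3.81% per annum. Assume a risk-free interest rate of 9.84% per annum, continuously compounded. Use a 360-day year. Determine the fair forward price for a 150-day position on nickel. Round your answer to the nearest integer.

Net carry = r + u − y = 0.0984 + 0.0314 − 0.0381 = 0.0917
F = S·e^((r+u−y)T) = 26744 · e^(0.0917 × 150/360) = 26744 · e^0.038208
= 26744 × 1.038947 = $27,786 per tonne

$27,786 per tonne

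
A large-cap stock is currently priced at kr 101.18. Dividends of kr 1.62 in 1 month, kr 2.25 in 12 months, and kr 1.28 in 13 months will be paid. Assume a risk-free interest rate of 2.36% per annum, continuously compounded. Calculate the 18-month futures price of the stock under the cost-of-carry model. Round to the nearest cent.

PV(dividends) I = 1.62·e^(−0.0236·1/12) + 2.25·e^(−0.0236·12/12) + 1.28·e^(−0.0236·13/12)
I = 1.6168 + 2.1975 + 1.2477 = 5.0620
F = (S − I)·e^(rT) = (101.18 − 5.0620) · e^(0.0236·18/12)
= 96.1180 · e^0.035400 = 96.1180 × 1.036034 = kr 99.58

kr 99.58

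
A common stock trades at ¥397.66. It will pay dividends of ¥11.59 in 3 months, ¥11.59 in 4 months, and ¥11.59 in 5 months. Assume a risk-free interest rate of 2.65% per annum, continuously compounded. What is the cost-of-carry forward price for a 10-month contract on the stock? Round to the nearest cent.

PV(dividends) I = 11.59·e^(−0.0265·3/12) + 11.59·e^(−0.0265·4/12) + 11.59·e^(−0.0265·5/12)
I = 11.5135 + 11.4881 + 11.4627 = 34.4643
F = (S − I)·e^(rT) = (397.66 − 34.4643) · e^(0.0265·10/12)
= 363.1957 · e^0.022083 = 363.1957 × 1.022329 = ¥371.31

¥371.31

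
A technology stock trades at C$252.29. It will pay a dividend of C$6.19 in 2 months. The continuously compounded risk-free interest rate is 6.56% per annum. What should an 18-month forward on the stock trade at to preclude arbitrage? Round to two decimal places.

C$271.62

PV(dividends) I = 6.19·e^(−0.0656·2/12)
I = 6.1227
F = (S − I)·e^(rT) = (252.29 − 6.1227) · e^(0.0656·18/12)
= 246.1673 · e^0.098400 = 246.1673 × 1.103404 = C$271.62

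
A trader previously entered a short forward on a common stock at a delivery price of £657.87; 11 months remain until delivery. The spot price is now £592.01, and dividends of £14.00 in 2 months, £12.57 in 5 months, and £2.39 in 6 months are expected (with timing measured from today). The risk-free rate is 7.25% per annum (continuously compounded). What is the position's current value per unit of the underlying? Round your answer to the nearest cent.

£51.89

PV(remaining dividends) I = 14.00·e^(−0.0725·2/12) + 12.57·e^(−0.0725·5/12) + 2.39·e^(−0.0725·6/12) = 28.3327
Current forward F = (S − I)·e^(rT) = (592.01 − 28.3327)·e^(0.0725·11/12) = 563.6773 × 1.068716 = 602.4109
Value (long) = (F − K)·e^(−rT) = (602.4109 − 657.87) × 0.935702 = -51.8932
Short position value = −(long value) = £51.89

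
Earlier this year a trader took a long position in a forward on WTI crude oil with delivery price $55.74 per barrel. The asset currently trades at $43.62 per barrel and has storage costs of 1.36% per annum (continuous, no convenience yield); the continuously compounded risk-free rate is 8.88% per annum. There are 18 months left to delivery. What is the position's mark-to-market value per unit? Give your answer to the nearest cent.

-$4.27 per barrel

Current fair forward for the remaining 18 months: F = S·e^((r + u)·T), (r + u) = 0.0888 + 0.0136 = 0.1024
F = 43.62 · e^(0.1024 × 18/12) = 43.62 × 1.166024 = 50.8620
Value of long forward = (F − K)·e^(−rT) = (50.8620 − 55.74) · e^(−0.0888·18/12)
= -4.8780 × 0.875290 = -4.27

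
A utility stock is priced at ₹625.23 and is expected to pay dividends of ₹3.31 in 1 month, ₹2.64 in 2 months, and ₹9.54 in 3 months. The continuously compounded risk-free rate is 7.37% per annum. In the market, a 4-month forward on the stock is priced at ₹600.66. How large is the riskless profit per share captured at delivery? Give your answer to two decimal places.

₹24.48 per share

PV(dividends) I = 3.31·e^(−0.0737·1/12) + 2.64·e^(−0.0737·2/12) + 9.54·e^(−0.0737·3/12) = 15.2633
Fair forward F* = (S − I)·e^(rT) = (625.23 − 15.2633)·e^0.024567 = 609.9667 × 1.024871 = 625.1372
Market ₹600.66 < fair 625.1372: forward underpriced → reverse cash-and-carry (short the stock, invest proceeds at r, pay the dividends, go long the forward).
Profit at T = |F_mkt − F*| = |600.66 − 625.1372| = ₹24.48 per share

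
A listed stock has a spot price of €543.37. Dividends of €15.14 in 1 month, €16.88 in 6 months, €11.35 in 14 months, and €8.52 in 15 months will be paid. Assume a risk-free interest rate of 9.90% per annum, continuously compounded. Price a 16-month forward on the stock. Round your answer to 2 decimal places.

PV(dividends) I = 15.14·e^(−0.0990·1/12) + 16.88·e^(−0.0990·6/12) + 11.35·e^(−0.0990·14/12) + 8.52·e^(−0.0990·15/12)
I = 15.0156 + 16.0648 + 10.1119 + 7.5283 = 48.7206
F = (S − I)·e^(rT) = (543.37 − 48.7206) · e^(0.0990·16/12)
= 494.6494 · e^0.132000 = 494.6494 × 1.141108 = €564.45

€564.45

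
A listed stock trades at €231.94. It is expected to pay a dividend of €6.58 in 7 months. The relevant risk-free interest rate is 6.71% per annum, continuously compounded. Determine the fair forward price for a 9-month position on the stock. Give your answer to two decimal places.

€237.26

PV(dividends) I = 6.58·e^(−0.0671·7/12)
I = 6.3274
F = (S − I)·e^(rT) = (231.94 − 6.3274) · e^(0.0671·9/12)
= 225.6126 · e^0.050325 = 225.6126 × 1.051613 = €237.26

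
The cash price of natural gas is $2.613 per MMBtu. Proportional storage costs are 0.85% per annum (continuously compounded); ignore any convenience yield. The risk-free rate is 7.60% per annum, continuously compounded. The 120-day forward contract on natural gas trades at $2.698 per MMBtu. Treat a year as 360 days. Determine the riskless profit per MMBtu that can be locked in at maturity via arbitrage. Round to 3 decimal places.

$0.010 per MMBtu

Fair forward: F* = S·e^(carry·T), with carry = (r + u) = 0.0760 + 0.0085 = 0.0845
F* = 2.613 · e^(0.0845 × 120/360) = 2.613 · e^0.028167 = 2.613 × 1.028567 = $2.6876
Market $2.698 > fair $2.6876: forward overpriced → cash-and-carry (buy spot, short the forward).
At maturity, profit = |F_mkt − F*| = |2.698 − 2.6876| = $0.010 per MMBtu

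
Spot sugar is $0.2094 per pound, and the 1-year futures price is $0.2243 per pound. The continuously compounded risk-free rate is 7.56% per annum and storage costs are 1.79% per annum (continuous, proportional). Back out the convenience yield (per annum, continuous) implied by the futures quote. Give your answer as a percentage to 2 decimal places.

F = S·e^((r+u−y)T) ⇒ (r+u−y) = ln(F/S)/T
ln(0.2243/0.2094) = 0.068738; /T ⇒ 0.068738
y = r + u − ln(F/S)/T = 0.0756 + 0.0179 − 0.068738 = 0.024762
y = 2.48%

2.48%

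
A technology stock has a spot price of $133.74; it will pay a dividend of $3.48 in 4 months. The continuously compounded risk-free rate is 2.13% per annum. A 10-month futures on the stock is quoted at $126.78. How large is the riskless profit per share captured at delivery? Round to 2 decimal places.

PV(dividends) I = 3.48·e^(−0.0213·4/12) = 3.4554
Fair futures F* = (S − I)·e^(rT) = (133.74 − 3.4554)·e^0.017750 = 130.2846 × 1.017908 = 132.6177
Market $126.78 < fair 132.6177: forward underpriced → reverse cash-and-carry (short the stock, invest proceeds at r, pay the dividends, go long the forward).
Profit at T = |F_mkt − F*| = |126.78 − 132.6177| = $5.84 per share

$5.84 per share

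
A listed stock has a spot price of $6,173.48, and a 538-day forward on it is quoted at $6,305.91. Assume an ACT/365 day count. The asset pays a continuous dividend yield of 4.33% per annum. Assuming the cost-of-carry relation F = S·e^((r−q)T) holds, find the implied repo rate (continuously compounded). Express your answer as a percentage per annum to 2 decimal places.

5.77%

From F = S·e^((r−q)T): (r − q) = ln(F/S)/T
ln(6305.91/6173.48) = ln(1.021451) = 0.021224
(r − q) = 0.021224 / (538/365) = 0.014399
r = ln(F/S)/T + q = 0.014399 + 0.0433 = 0.057699
r = 5.77%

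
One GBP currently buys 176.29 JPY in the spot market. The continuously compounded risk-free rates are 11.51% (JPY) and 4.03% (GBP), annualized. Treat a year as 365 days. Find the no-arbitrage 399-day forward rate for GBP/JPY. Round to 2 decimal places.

191.31

F = S·e^((r_JPY − r_GBP)T) = 176.29 · e^((0.1151 − 0.0403) × 399/365)
= 176.29 · e^0.081768 = 176.29 × 1.085204
F = 191.31 JPY per GBP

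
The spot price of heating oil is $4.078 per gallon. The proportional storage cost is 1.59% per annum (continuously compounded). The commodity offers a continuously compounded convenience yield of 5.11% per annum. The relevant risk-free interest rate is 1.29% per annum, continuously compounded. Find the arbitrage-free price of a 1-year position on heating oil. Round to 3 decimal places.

$3.988 per gallon

Net carry = r + u − y = 0.0129 + 0.0159 − 0.0511 = -0.0223
F = S·e^((r+u−y)T) = 4.078 · e^(-0.0223 × 1) = 4.078 · e^-0.022300
= 4.078 × 0.977947 = $3.988 per gallon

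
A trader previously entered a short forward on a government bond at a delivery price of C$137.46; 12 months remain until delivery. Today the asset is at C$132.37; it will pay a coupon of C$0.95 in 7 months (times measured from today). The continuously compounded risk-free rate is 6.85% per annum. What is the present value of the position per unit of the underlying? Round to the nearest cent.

-C$3.10

PV(remaining coupons) I = 0.95·e^(−0.0685·7/12) = 0.9128
Current forward F = (S − I)·e^(rT) = (132.37 − 0.9128)·e^(0.0685·12/12) = 131.4572 × 1.070901 = 140.7776
Value (long) = (F − K)·e^(−rT) = (140.7776 − 137.46) × 0.933793 = 3.0980
Short position value = −(long value) = -C$3.10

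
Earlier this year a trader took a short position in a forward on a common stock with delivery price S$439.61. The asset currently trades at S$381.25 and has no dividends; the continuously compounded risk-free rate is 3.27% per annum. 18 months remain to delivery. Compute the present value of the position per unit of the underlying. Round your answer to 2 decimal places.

S$37.32

Current fair forward for the remaining 18 months: F = S·e^(r·T), r = 0.0327
F = 381.25 · e^(0.0327 × 18/12) = 381.25 × 1.050273 = 400.4166
Value of long forward = (F − K)·e^(−rT) = (400.4166 − 439.61) · e^(−0.0327·18/12)
= -39.1934 × 0.952134 = -37.32
Short position value = −(long value) = S$37.32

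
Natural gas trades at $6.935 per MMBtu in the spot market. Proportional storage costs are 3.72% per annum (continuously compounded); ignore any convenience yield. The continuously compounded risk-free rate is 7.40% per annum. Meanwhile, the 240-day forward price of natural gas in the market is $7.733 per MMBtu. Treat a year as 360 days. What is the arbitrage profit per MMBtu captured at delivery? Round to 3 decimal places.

Fair forward: F* = S·e^(carry·T), with carry = (r + u) = 0.0740 + 0.0372 = 0.1112
F* = 6.935 · e^(0.1112 × 240/360) = 6.935 · e^0.074133 = 6.935 × 1.076950 = $7.4686
Market $7.733 > fair $7.4686: forward overpriced → cash-and-carry (buy spot, short the forward).
At maturity, profit = |F_mkt − F*| = |7.733 − 7.4686| = $0.264 per MMBtu

$0.264 per MMBtu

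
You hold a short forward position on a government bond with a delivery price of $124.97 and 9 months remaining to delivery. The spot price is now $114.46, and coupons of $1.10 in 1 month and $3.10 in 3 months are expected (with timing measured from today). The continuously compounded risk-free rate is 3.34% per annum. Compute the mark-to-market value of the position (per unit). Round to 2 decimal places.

PV(remaining coupons) I = 1.10·e^(−0.0334·1/12) + 3.10·e^(−0.0334·3/12) = 4.1712
Current forward F = (S − I)·e^(rT) = (114.46 − 4.1712)·e^(0.0334·9/12) = 110.2888 × 1.025366 = 113.0864
Value (long) = (F − K)·e^(−rT) = (113.0864 − 124.97) × 0.975261 = -11.5896
Short position value = −(long value) = $11.59

$11.59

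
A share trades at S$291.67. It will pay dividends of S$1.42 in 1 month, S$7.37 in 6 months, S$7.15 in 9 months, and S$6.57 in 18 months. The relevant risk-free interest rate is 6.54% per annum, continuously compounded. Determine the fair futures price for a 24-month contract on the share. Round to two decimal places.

PV(dividends) I = 1.42·e^(−0.0654·1/12) + 7.37·e^(−0.0654·6/12) + 7.15·e^(−0.0654·9/12) + 6.57·e^(−0.0654·18/12)
I = 1.4123 + 7.1329 + 6.8078 + 5.9561 = 21.3091
F = (S − I)·e^(rT) = (291.67 − 21.3091) · e^(0.0654·24/12)
= 270.3609 · e^0.130800 = 270.3609 × 1.139740 = S$308.14

S$308.14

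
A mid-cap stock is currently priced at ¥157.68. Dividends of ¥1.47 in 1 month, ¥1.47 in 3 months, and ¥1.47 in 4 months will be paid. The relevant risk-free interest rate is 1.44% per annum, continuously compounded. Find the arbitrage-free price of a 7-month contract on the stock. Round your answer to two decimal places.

PV(dividends) I = 1.47·e^(−0.0144·1/12) + 1.47·e^(−0.0144·3/12) + 1.47·e^(−0.0144·4/12)
I = 1.4682 + 1.4647 + 1.4630 = 4.3959
F = (S − I)·e^(rT) = (157.68 − 4.3959) · e^(0.0144·7/12)
= 153.2841 · e^0.008400 = 153.2841 × 1.008435 = ¥154.58

¥154.58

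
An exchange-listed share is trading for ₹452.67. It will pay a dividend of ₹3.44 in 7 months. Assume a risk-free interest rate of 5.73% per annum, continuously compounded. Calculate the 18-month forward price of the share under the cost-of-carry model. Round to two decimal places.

₹489.67

PV(dividends) I = 3.44·e^(−0.0573·7/12)
I = 3.3269
F = (S − I)·e^(rT) = (452.67 − 3.3269) · e^(0.0573·18/12)
= 449.3431 · e^0.085950 = 449.3431 × 1.089752 = ₹489.67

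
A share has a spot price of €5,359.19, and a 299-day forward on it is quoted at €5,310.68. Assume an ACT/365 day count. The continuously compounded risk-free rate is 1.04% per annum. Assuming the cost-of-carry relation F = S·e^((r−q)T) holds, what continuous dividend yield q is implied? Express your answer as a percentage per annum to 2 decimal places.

From F = S·e^((r−q)T): (r − q) = ln(F/S)/T
ln(5310.68/5359.19) = ln(0.990948) = -0.009093
(r − q) = -0.009093 / (299/365) = -0.011100
q = r − ln(F/S)/T = 0.0104 + 0.011100 = 0.021500
q = 2.15%

2.15%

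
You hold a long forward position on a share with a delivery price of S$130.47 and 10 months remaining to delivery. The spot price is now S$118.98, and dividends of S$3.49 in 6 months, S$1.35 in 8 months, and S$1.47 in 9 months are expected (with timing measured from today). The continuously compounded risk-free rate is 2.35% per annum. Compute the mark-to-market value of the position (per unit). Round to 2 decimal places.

-S$15.18

PV(remaining dividends) I = 3.49·e^(−0.0235·6/12) + 1.35·e^(−0.0235·8/12) + 1.47·e^(−0.0235·9/12) = 6.2226
Current forward F = (S − I)·e^(rT) = (118.98 − 6.2226)·e^(0.0235·10/12) = 112.7574 × 1.019776 = 114.9873
Value (long) = (F − K)·e^(−rT) = (114.9873 − 130.47) × 0.980607 = -15.1824
Value = -S$15.18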